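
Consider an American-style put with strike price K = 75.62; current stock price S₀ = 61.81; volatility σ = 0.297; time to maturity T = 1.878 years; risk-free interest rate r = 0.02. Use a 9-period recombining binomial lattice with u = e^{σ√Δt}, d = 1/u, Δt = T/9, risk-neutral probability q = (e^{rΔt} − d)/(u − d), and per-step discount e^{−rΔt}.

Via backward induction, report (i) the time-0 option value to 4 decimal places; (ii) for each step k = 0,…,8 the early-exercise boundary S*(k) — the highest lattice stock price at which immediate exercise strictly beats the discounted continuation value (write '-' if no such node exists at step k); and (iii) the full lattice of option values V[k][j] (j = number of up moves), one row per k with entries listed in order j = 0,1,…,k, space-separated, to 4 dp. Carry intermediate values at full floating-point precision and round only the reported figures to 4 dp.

Δt=0.20867  u=1.14530  d=0.87313  q=0.48150  discount=0.99584
step 9 (expiry): payoffs max(K−S,0) = 57.3906 51.7081 44.2543 34.4769 21.6518 4.8288 0.0000 0.0000 0.0000 0.0000
step 8: (k=8,j=0): S=20.8782, (K−S)⁺=54.7418, hold=54.4268 ⇒ V=54.7418 exercise | (k=8,j=1): S=27.3864, (K−S)⁺=48.2336, hold=47.9187 ⇒ V=48.2336 exercise | (k=8,j=2): S=35.9233, (K−S)⁺=39.6967, hold=39.3818 ⇒ V=39.6967 exercise | (k=8,j=3): S=47.1213, (K−S)⁺=28.4987, hold=28.1837 ⇒ V=28.4987 exercise | (k=8,j=4): S=61.8100, (K−S)⁺=13.8100, hold=13.4951 ⇒ V=13.8100 exercise | (k=8,j=5): S=81.0774, (K−S)⁺=0.0000, hold=2.4933 ⇒ V=2.4933 continue | (k=8,j=6): S=106.3509, (K−S)⁺=0.0000, hold=0.0000 ⇒ V=0.0000 continue | (k=8,j=7): S=139.5026, (K−S)⁺=0.0000, hold=0.0000 ⇒ V=0.0000 continue | (k=8,j=8): S=182.9885, (K−S)⁺=0.0000, hold=0.0000 ⇒ V=0.0000 continue  boundary S*=61.8100
step 7: (k=7,j=0): S=23.9119, (K−S)⁺=51.7081, hold=51.3932 ⇒ V=51.7081 exercise | (k=7,j=1): S=31.3657, (K−S)⁺=44.2543, hold=43.9393 ⇒ V=44.2543 exercise | (k=7,j=2): S=41.1431, (K−S)⁺=34.4769, hold=34.1620 ⇒ V=34.4769 exercise | (k=7,j=3): S=53.9682, (K−S)⁺=21.6518, hold=21.3368 ⇒ V=21.6518 exercise | (k=7,j=4): S=70.7912, (K−S)⁺=4.8288, hold=8.3262 ⇒ V=8.3262 continue | (k=7,j=5): S=92.8583, (K−S)⁺=0.0000, hold=1.2874 ⇒ V=1.2874 continue | (k=7,j=6): S=121.8041, (K−S)⁺=0.0000, hold=0.0000 ⇒ V=0.0000 continue | (k=7,j=7): S=159.7729, (K−S)⁺=0.0000, hold=0.0000 ⇒ V=0.0000 continue  boundary S*=53.9682
step 6: (k=6,j=0): S=27.3864, (K−S)⁺=48.2336, hold=47.9187 ⇒ V=48.2336 exercise | (k=6,j=1): S=35.9233, (K−S)⁺=39.6967, hold=39.3818 ⇒ V=39.6967 exercise | (k=6,j=2): S=47.1213, (K−S)⁺=28.4987, hold=28.1837 ⇒ V=28.4987 exercise | (k=6,j=3): S=61.8100, (K−S)⁺=13.8100, hold=15.1721 ⇒ V=15.1721 continue | (k=6,j=4): S=81.0774, (K−S)⁺=0.0000, hold=4.9164 ⇒ V=4.9164 continue | (k=6,j=5): S=106.3509, (K−S)⁺=0.0000, hold=0.6647 ⇒ V=0.6647 continue | (k=6,j=6): S=139.5026, (K−S)⁺=0.0000, hold=0.0000 ⇒ V=0.0000 continue  boundary S*=47.1213
step 5: (k=5,j=0): S=31.3657, (K−S)⁺=44.2543, hold=43.9393 ⇒ V=44.2543 exercise | (k=5,j=1): S=41.1431, (K−S)⁺=34.4769, hold=34.1620 ⇒ V=34.4769 exercise | (k=5,j=2): S=53.9682, (K−S)⁺=21.6518, hold=21.9899 ⇒ V=21.9899 continue | (k=5,j=3): S=70.7912, (K−S)⁺=4.8288, hold=10.1914 ⇒ V=10.1914 continue | (k=5,j=4): S=92.8583, (K−S)⁺=0.0000, hold=2.8573 ⇒ V=2.8573 continue | (k=5,j=5): S=121.8041, (K−S)⁺=0.0000, hold=0.3432 ⇒ V=0.3432 continue  boundary S*=41.1431
step 4: (k=4,j=0): S=35.9233, (K−S)⁺=39.6967, hold=39.3818 ⇒ V=39.6967 exercise | (k=4,j=1): S=47.1213, (K−S)⁺=28.4987, hold=28.3459 ⇒ V=28.4987 exercise | (k=4,j=2): S=61.8100, (K−S)⁺=13.8100, hold=16.2410 ⇒ V=16.2410 continue | (k=4,j=3): S=81.0774, (K−S)⁺=0.0000, hold=6.6323 ⇒ V=6.6323 continue | (k=4,j=4): S=106.3509, (K−S)⁺=0.0000, hold=1.6399 ⇒ V=1.6399 continue  boundary S*=47.1213
step 3: (k=3,j=0): S=41.1431, (K−S)⁺=34.4769, hold=34.1620 ⇒ V=34.4769 exercise | (k=3,j=1): S=53.9682, (K−S)⁺=21.6518, hold=22.5025 ⇒ V=22.5025 continue | (k=3,j=2): S=70.7912, (K−S)⁺=4.8288, hold=11.5660 ⇒ V=11.5660 continue | (k=3,j=3): S=92.8583, (K−S)⁺=0.0000, hold=4.2108 ⇒ V=4.2108 continue  boundary S*=41.1431
step 2: (k=2,j=0): S=47.1213, (K−S)⁺=28.4987, hold=28.5917 ⇒ V=28.5917 continue | (k=2,j=1): S=61.8100, (K−S)⁺=13.8100, hold=17.1648 ⇒ V=17.1648 continue | (k=2,j=2): S=81.0774, (K−S)⁺=0.0000, hold=7.9911 ⇒ V=7.9911 continue  boundary S*=-
step 1: (k=1,j=0): S=53.9682, (K−S)⁺=21.6518, hold=22.9935 ⇒ V=22.9935 continue | (k=1,j=1): S=70.7912, (K−S)⁺=4.8288, hold=12.6946 ⇒ V=12.6946 continue  boundary S*=-
step 0: (k=0,j=0): S=61.8100, (K−S)⁺=13.8100, hold=17.9594 ⇒ V=17.9594 continue  boundary S*=-

price = 17.9594
boundary = - - - 41.1431 47.1213 41.1431 47.1213 53.9682 61.8100
tree:
17.9594
22.9935 12.6946
28.5917 17.1648 7.9911
34.4769 22.5025 11.5660 4.2108
39.6967 28.4987 16.2410 6.6323 1.6399
44.2543 34.4769 21.9899 10.1914 2.8573 0.3432
48.2336 39.6967 28.4987 15.1721 4.9164 0.6647 0.0000
51.7081 44.2543 34.4769 21.6518 8.3262 1.2874 0.0000 0.0000
54.7418 48.2336 39.6967 28.4987 13.8100 2.4933 0.0000 0.0000 0.0000
57.3906 51.7081 44.2543 34.4769 21.6518 4.8288 0.0000 0.0000 0.0000 0.0000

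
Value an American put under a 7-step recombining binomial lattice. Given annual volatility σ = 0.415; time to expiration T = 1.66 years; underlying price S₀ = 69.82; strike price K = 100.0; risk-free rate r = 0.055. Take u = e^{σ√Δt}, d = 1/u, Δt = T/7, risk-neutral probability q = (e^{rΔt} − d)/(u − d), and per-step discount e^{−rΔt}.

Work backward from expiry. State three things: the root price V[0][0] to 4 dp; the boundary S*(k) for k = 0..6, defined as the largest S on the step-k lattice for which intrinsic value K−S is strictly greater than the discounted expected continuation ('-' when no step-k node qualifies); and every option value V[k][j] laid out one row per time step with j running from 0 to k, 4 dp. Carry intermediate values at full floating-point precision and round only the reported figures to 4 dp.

params: Δt=0.23714 u=1.22396 d=0.81702 q=0.48191 e^(-rΔt)=0.98704
t_7 payoffs: 83.0331 74.5822 61.9219 42.9558 14.5429 0.0000 0.0000 0.0000
t_6: node(6,0) S=20.7668 payoff=79.2332 vs cont=77.9373 → 79.2332 [stop]  node(6,1) S=31.1105 payoff=68.8895 vs cont=67.5937 → 68.8895 [stop]  node(6,2) S=46.6062 payoff=53.3938 vs cont=52.0980 → 53.3938 [stop]  node(6,3) S=69.8200 payoff=30.1800 vs cont=28.8842 → 30.1800 [stop]  node(6,4) S=104.5963 payoff=0.0000 vs cont=7.4369 → 7.4369 [wait]  node(6,5) S=156.6942 payoff=0.0000 vs cont=0.0000 → 0.0000 [wait]  node(6,6) S=234.7412 payoff=0.0000 vs cont=0.0000 → 0.0000 [wait]  ⇒ S*(6)=69.8200
t_5: node(5,0) S=25.4178 payoff=74.5822 vs cont=73.2863 → 74.5822 [stop]  node(5,1) S=38.0781 payoff=61.9219 vs cont=60.6261 → 61.9219 [stop]  node(5,2) S=57.0442 payoff=42.9558 vs cont=41.6600 → 42.9558 [stop]  node(5,3) S=85.4571 payoff=14.5429 vs cont=18.9709 → 18.9709 [wait]  node(5,4) S=128.0220 payoff=0.0000 vs cont=3.8031 → 3.8031 [wait]  node(5,5) S=191.7878 payoff=0.0000 vs cont=0.0000 → 0.0000 [wait]  ⇒ S*(5)=57.0442
t_4: node(4,0) S=31.1105 payoff=68.8895 vs cont=67.5937 → 68.8895 [stop]  node(4,1) S=46.6062 payoff=53.3938 vs cont=52.0980 → 53.3938 [stop]  node(4,2) S=69.8200 payoff=30.1800 vs cont=30.9904 → 30.9904 [wait]  node(4,3) S=104.5963 payoff=0.0000 vs cont=11.5103 → 11.5103 [wait]  node(4,4) S=156.6942 payoff=0.0000 vs cont=1.9448 → 1.9448 [wait]  ⇒ S*(4)=46.6062
t_3: node(3,0) S=38.0781 payoff=61.9219 vs cont=60.6261 → 61.9219 [stop]  node(3,1) S=57.0442 payoff=42.9558 vs cont=42.0454 → 42.9558 [stop]  node(3,2) S=85.4571 payoff=14.5429 vs cont=21.3228 → 21.3228 [wait]  node(3,3) S=128.0220 payoff=0.0000 vs cont=6.8112 → 6.8112 [wait]  ⇒ S*(3)=57.0442
t_2: node(2,0) S=46.6062 payoff=53.3938 vs cont=52.0980 → 53.3938 [stop]  node(2,1) S=69.8200 payoff=30.1800 vs cont=32.1091 → 32.1091 [wait]  node(2,2) S=104.5963 payoff=0.0000 vs cont=14.1439 → 14.1439 [wait]  ⇒ S*(2)=46.6062
t_1: node(1,0) S=57.0442 payoff=42.9558 vs cont=42.5776 → 42.9558 [stop]  node(1,1) S=85.4571 payoff=14.5429 vs cont=23.1476 → 23.1476 [wait]  ⇒ S*(1)=57.0442
t_0: node(0,0) S=69.8200 payoff=30.1800 vs cont=32.9771 → 32.9771 [wait]  ⇒ S*(0)=-

price = 32.9771
boundary = - 57.0442 46.6062 57.0442 46.6062 57.0442 69.8200
tree:
32.9771
42.9558 23.1476
53.3938 32.1091 14.1439
61.9219 42.9558 21.3228 6.8112
68.8895 53.3938 30.9904 11.5103 1.9448
74.5822 61.9219 42.9558 18.9709 3.8031 0.0000
79.2332 68.8895 53.3938 30.1800 7.4369 0.0000 0.0000
83.0331 74.5822 61.9219 42.9558 14.5429 0.0000 0.0000 0.0000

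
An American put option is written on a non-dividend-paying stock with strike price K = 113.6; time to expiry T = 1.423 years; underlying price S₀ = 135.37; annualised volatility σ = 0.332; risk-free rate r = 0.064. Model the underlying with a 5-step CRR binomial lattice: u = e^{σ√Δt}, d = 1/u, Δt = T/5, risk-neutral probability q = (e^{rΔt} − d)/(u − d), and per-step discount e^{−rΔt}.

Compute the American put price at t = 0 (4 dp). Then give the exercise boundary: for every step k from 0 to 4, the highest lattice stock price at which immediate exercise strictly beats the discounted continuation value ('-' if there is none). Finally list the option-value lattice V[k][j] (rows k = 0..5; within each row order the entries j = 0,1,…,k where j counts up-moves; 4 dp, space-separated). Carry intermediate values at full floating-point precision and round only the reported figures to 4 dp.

Δt=0.28460  u=1.19377  d=0.83768  q=0.50746  discount=0.98195
step 5 (expiry): payoffs max(K−S,0) = 57.7630 34.0277 0.2028 0.0000 0.0000 0.0000
step 4: (k=4,j=0): S=66.6564, (K−S)⁺=46.9436, hold=44.8931 ⇒ V=46.9436 exercise | (k=4,j=1): S=94.9909, (K−S)⁺=18.6091, hold=16.5586 ⇒ V=18.6091 exercise | (k=4,j=2): S=135.3700, (K−S)⁺=0.0000, hold=0.0981 ⇒ V=0.0981 continue | (k=4,j=3): S=192.9135, (K−S)⁺=0.0000, hold=0.0000 ⇒ V=0.0000 continue | (k=4,j=4): S=274.9178, (K−S)⁺=0.0000, hold=0.0000 ⇒ V=0.0000 continue  boundary S*=94.9909
step 3: (k=3,j=0): S=79.5723, (K−S)⁺=34.0277, hold=31.9772 ⇒ V=34.0277 exercise | (k=3,j=1): S=113.3972, (K−S)⁺=0.2028, hold=9.0492 ⇒ V=9.0492 continue | (k=3,j=2): S=161.6004, (K−S)⁺=0.0000, hold=0.0474 ⇒ V=0.0474 continue | (k=3,j=3): S=230.2941, (K−S)⁺=0.0000, hold=0.0000 ⇒ V=0.0000 continue  boundary S*=79.5723
step 2: (k=2,j=0): S=94.9909, (K−S)⁺=18.6091, hold=20.9668 ⇒ V=20.9668 continue | (k=2,j=1): S=135.3700, (K−S)⁺=0.0000, hold=4.4003 ⇒ V=4.4003 continue | (k=2,j=2): S=192.9135, (K−S)⁺=0.0000, hold=0.0229 ⇒ V=0.0229 continue  boundary S*=-
step 1: (k=1,j=0): S=113.3972, (K−S)⁺=0.2028, hold=12.3333 ⇒ V=12.3333 continue | (k=1,j=1): S=161.6004, (K−S)⁺=0.0000, hold=2.1397 ⇒ V=2.1397 continue  boundary S*=-
step 0: (k=0,j=0): S=135.3700, (K−S)⁺=0.0000, hold=7.0312 ⇒ V=7.0312 continue  boundary S*=-

price = 7.0312
boundary = - - - 79.5723 94.9909
tree:
7.0312
12.3333 2.1397
20.9668 4.4003 0.0229
34.0277 9.0492 0.0474 0.0000
46.9436 18.6091 0.0981 0.0000 0.0000
57.7630 34.0277 0.2028 0.0000 0.0000 0.0000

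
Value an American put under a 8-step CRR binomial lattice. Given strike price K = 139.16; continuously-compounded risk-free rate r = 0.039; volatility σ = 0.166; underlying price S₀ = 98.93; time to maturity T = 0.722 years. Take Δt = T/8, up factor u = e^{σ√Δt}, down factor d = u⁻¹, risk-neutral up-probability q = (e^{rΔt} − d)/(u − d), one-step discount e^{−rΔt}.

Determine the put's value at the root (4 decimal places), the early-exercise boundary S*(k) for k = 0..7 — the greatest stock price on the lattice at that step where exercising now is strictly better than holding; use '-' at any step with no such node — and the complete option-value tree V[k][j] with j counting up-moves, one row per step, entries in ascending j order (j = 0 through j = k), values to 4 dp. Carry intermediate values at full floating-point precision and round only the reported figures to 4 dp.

Δt=0.09025  u=1.05113  d=0.95135  q=0.52287  discount=0.99649
step 8 (expiry): payoffs max(K−S,0) = 72.7758 65.8133 58.1206 49.6210 40.2300 29.8541 18.3899 5.7233 0.0000
step 7: (k=7,j=0): S=69.7787, (K−S)⁺=69.3813, hold=68.8924 ⇒ V=69.3813 exercise | (k=7,j=1): S=77.0972, (K−S)⁺=62.0628, hold=61.5739 ⇒ V=62.0628 exercise | (k=7,j=2): S=85.1833, (K−S)⁺=53.9767, hold=53.4878 ⇒ V=53.9767 exercise | (k=7,j=3): S=94.1174, (K−S)⁺=45.0426, hold=44.5536 ⇒ V=45.0426 exercise | (k=7,j=4): S=103.9886, (K−S)⁺=35.1714, hold=34.6824 ⇒ V=35.1714 exercise | (k=7,j=5): S=114.8951, (K−S)⁺=24.2649, hold=23.7759 ⇒ V=24.2649 exercise | (k=7,j=6): S=126.9455, (K−S)⁺=12.2145, hold=11.7255 ⇒ V=12.2145 exercise | (k=7,j=7): S=140.2598, (K−S)⁺=0.0000, hold=2.7211 ⇒ V=2.7211 continue  boundary S*=126.9455
step 6: (k=6,j=0): S=73.3467, (K−S)⁺=65.8133, hold=65.3243 ⇒ V=65.8133 exercise | (k=6,j=1): S=81.0394, (K−S)⁺=58.1206, hold=57.6316 ⇒ V=58.1206 exercise | (k=6,j=2): S=89.5390, (K−S)⁺=49.6210, hold=49.1321 ⇒ V=49.6210 exercise | (k=6,j=3): S=98.9300, (K−S)⁺=40.2300, hold=39.7411 ⇒ V=40.2300 exercise | (k=6,j=4): S=109.3059, (K−S)⁺=29.8541, hold=29.3651 ⇒ V=29.8541 exercise | (k=6,j=5): S=120.7701, (K−S)⁺=18.3899, hold=17.9009 ⇒ V=18.3899 exercise | (k=6,j=6): S=133.4367, (K−S)⁺=5.7233, hold=7.2252 ⇒ V=7.2252 continue  boundary S*=120.7701
step 5: (k=5,j=0): S=77.0972, (K−S)⁺=62.0628, hold=61.5739 ⇒ V=62.0628 exercise | (k=5,j=1): S=85.1833, (K−S)⁺=53.9767, hold=53.4878 ⇒ V=53.9767 exercise | (k=5,j=2): S=94.1174, (K−S)⁺=45.0426, hold=44.5536 ⇒ V=45.0426 exercise | (k=5,j=3): S=103.9886, (K−S)⁺=35.1714, hold=34.6824 ⇒ V=35.1714 exercise | (k=5,j=4): S=114.8951, (K−S)⁺=24.2649, hold=23.7759 ⇒ V=24.2649 exercise | (k=5,j=5): S=126.9455, (K−S)⁺=12.2145, hold=12.5081 ⇒ V=12.5081 continue  boundary S*=114.8951
step 4: (k=4,j=0): S=81.0394, (K−S)⁺=58.1206, hold=57.6316 ⇒ V=58.1206 exercise | (k=4,j=1): S=89.5390, (K−S)⁺=49.6210, hold=49.1321 ⇒ V=49.6210 exercise | (k=4,j=2): S=98.9300, (K−S)⁺=40.2300, hold=39.7411 ⇒ V=40.2300 exercise | (k=4,j=3): S=109.3059, (K−S)⁺=29.8541, hold=29.3651 ⇒ V=29.8541 exercise | (k=4,j=4): S=120.7701, (K−S)⁺=18.3899, hold=18.0539 ⇒ V=18.3899 exercise  boundary S*=120.7701
step 3: (k=3,j=0): S=85.1833, (K−S)⁺=53.9767, hold=53.4878 ⇒ V=53.9767 exercise | (k=3,j=1): S=94.1174, (K−S)⁺=45.0426, hold=44.5536 ⇒ V=45.0426 exercise | (k=3,j=2): S=103.9886, (K−S)⁺=35.1714, hold=34.6824 ⇒ V=35.1714 exercise | (k=3,j=3): S=114.8951, (K−S)⁺=24.2649, hold=23.7759 ⇒ V=24.2649 exercise  boundary S*=114.8951
step 2: (k=2,j=0): S=89.5390, (K−S)⁺=49.6210, hold=49.1321 ⇒ V=49.6210 exercise | (k=2,j=1): S=98.9300, (K−S)⁺=40.2300, hold=39.7411 ⇒ V=40.2300 exercise | (k=2,j=2): S=109.3059, (K−S)⁺=29.8541, hold=29.3651 ⇒ V=29.8541 exercise  boundary S*=109.3059
step 1: (k=1,j=0): S=94.1174, (K−S)⁺=45.0426, hold=44.5536 ⇒ V=45.0426 exercise | (k=1,j=1): S=103.9886, (K−S)⁺=35.1714, hold=34.6824 ⇒ V=35.1714 exercise  boundary S*=103.9886
step 0: (k=0,j=0): S=98.9300, (K−S)⁺=40.2300, hold=39.7411 ⇒ V=40.2300 exercise  boundary S*=98.9300

price = 40.2300
boundary = 98.9300 103.9886 109.3059 114.8951 120.7701 114.8951 120.7701 126.9455
tree:
40.2300
45.0426 35.1714
49.6210 40.2300 29.8541
53.9767 45.0426 35.1714 24.2649
58.1206 49.6210 40.2300 29.8541 18.3899
62.0628 53.9767 45.0426 35.1714 24.2649 12.5081
65.8133 58.1206 49.6210 40.2300 29.8541 18.3899 7.2252
69.3813 62.0628 53.9767 45.0426 35.1714 24.2649 12.2145 2.7211
72.7758 65.8133 58.1206 49.6210 40.2300 29.8541 18.3899 5.7233 0.0000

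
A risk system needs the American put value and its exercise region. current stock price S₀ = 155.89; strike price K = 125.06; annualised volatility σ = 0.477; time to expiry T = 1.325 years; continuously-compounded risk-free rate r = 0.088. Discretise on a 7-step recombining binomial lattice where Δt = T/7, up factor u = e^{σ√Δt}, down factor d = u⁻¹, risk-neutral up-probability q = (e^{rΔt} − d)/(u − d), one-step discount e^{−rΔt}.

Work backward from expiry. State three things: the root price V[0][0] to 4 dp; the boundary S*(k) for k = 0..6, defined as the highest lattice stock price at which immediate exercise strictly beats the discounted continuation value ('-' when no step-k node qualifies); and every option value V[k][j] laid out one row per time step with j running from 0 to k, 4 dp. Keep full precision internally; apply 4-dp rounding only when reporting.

price = 12.0395
boundary = - - - 83.6437 67.9680 83.6437 102.9346
tree:
12.0395
18.7985 5.3758
28.4553 9.3327 1.4171
41.4163 15.8616 2.8169 0.0000
57.0920 26.1825 5.5994 0.0000 0.0000
69.8298 41.4163 11.1306 0.0000 0.0000 0.0000
80.1805 57.0920 22.1254 0.0000 0.0000 0.0000 0.0000
88.5914 69.8298 41.4163 0.0000 0.0000 0.0000 0.0000 0.0000

Δt=0.18929, u=1.23063, d=0.81259, q=0.48848, disc=e^(-rΔt)=0.98348
k=7 terminal: V=max(K-S,0) → 88.5914 69.8298 41.4163 0.0000 0.0000 0.0000 0.0000 0.0000
k=6: j=0 S=44.8795 intr=80.1805 cont=78.1146 V=80.1805[EX]; j=1 S=67.9680 intr=57.0920 cont=55.0261 V=57.0920[EX]; j=2 S=102.9346 intr=22.1254 cont=20.8352 V=22.1254[EX]; j=3 S=155.8900 intr=0.0000 cont=0.0000 V=0.0000[hold]; j=4 S=236.0886 intr=0.0000 cont=0.0000 V=0.0000[hold]; j=5 S=357.5459 intr=0.0000 cont=0.0000 V=0.0000[hold]; j=6 S=541.4877 intr=0.0000 cont=0.0000 V=0.0000[hold]  S*(6)=102.9346
k=5: j=0 S=55.2302 intr=69.8298 cont=67.7640 V=69.8298[EX]; j=1 S=83.6437 intr=41.4163 cont=39.3504 V=41.4163[EX]; j=2 S=126.6747 intr=0.0000 cont=11.1306 V=11.1306[hold]; j=3 S=191.8433 intr=0.0000 cont=0.0000 V=0.0000[hold]; j=4 S=290.5383 intr=0.0000 cont=0.0000 V=0.0000[hold]; j=5 S=440.0076 intr=0.0000 cont=0.0000 V=0.0000[hold]  S*(5)=83.6437
k=4: j=0 S=67.9680 intr=57.0920 cont=55.0261 V=57.0920[EX]; j=1 S=102.9346 intr=22.1254 cont=26.1825 V=26.1825[hold]; j=2 S=155.8900 intr=0.0000 cont=5.5994 V=5.5994[hold]; j=3 S=236.0886 intr=0.0000 cont=0.0000 V=0.0000[hold]; j=4 S=357.5459 intr=0.0000 cont=0.0000 V=0.0000[hold]  S*(4)=67.9680
k=3: j=0 S=83.6437 intr=41.4163 cont=41.2995 V=41.4163[EX]; j=1 S=126.6747 intr=0.0000 cont=15.8616 V=15.8616[hold]; j=2 S=191.8433 intr=0.0000 cont=2.8169 V=2.8169[hold]; j=3 S=290.5383 intr=0.0000 cont=0.0000 V=0.0000[hold]  S*(3)=83.6437
k=2: j=0 S=102.9346 intr=22.1254 cont=28.4553 V=28.4553[hold]; j=1 S=155.8900 intr=0.0000 cont=9.3327 V=9.3327[hold]; j=2 S=236.0886 intr=0.0000 cont=1.4171 V=1.4171[hold]  S*(2)=-
k=1: j=0 S=126.6747 intr=0.0000 cont=18.7985 V=18.7985[hold]; j=1 S=191.8433 intr=0.0000 cont=5.3758 V=5.3758[hold]  S*(1)=-
k=0: j=0 S=155.8900 intr=0.0000 cont=12.0395 V=12.0395[hold]  S*(0)=-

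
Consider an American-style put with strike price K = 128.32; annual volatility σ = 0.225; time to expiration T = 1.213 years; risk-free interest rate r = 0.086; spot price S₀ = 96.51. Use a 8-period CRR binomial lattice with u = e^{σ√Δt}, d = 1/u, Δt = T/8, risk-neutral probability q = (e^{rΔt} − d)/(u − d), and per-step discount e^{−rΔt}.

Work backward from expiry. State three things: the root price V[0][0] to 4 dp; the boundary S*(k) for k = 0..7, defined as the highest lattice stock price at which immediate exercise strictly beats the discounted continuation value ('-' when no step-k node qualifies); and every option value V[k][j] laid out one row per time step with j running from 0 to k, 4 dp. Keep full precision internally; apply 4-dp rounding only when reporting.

params: Δt=0.15163 u=1.09157 d=0.91612 q=0.55292 e^(-rΔt)=0.98704
t_8 payoffs: 80.4378 71.2676 60.3413 47.3223 31.8100 13.3269 0.0000 0.0000 0.0000
t_7: node(7,0) S=52.2665 payoff=76.0535 vs cont=74.3911 → 76.0535 [stop]  node(7,1) S=62.2764 payoff=66.0436 vs cont=64.3812 → 66.0436 [stop]  node(7,2) S=74.2033 payoff=54.1167 vs cont=52.4543 → 54.1167 [stop]  node(7,3) S=88.4143 payoff=39.9057 vs cont=38.2433 → 39.9057 [stop]  node(7,4) S=105.3470 payoff=22.9730 vs cont=21.3106 → 22.9730 [stop]  node(7,5) S=125.5225 payoff=2.7975 vs cont=5.8810 → 5.8810 [wait]  node(7,6) S=149.5620 payoff=0.0000 vs cont=0.0000 → 0.0000 [wait]  node(7,7) S=178.2054 payoff=0.0000 vs cont=0.0000 → 0.0000 [wait]  ⇒ S*(7)=105.3470
t_6: node(6,0) S=57.0524 payoff=71.2676 vs cont=69.6052 → 71.2676 [stop]  node(6,1) S=67.9787 payoff=60.3413 vs cont=58.6789 → 60.3413 [stop]  node(6,2) S=80.9977 payoff=47.3223 vs cont=45.6599 → 47.3223 [stop]  node(6,3) S=96.5100 payoff=31.8100 vs cont=30.1476 → 31.8100 [stop]  node(6,4) S=114.9931 payoff=13.3269 vs cont=13.3473 → 13.3473 [wait]  node(6,5) S=137.0161 payoff=0.0000 vs cont=2.5952 → 2.5952 [wait]  node(6,6) S=163.2567 payoff=0.0000 vs cont=0.0000 → 0.0000 [wait]  ⇒ S*(6)=96.5100
t_5: node(5,0) S=62.2764 payoff=66.0436 vs cont=64.3812 → 66.0436 [stop]  node(5,1) S=74.2033 payoff=54.1167 vs cont=52.4543 → 54.1167 [stop]  node(5,2) S=88.4143 payoff=39.9057 vs cont=38.2433 → 39.9057 [stop]  node(5,3) S=105.3470 payoff=22.9730 vs cont=21.3218 → 22.9730 [stop]  node(5,4) S=125.5225 payoff=2.7975 vs cont=7.3064 → 7.3064 [wait]  node(5,5) S=149.5620 payoff=0.0000 vs cont=1.1452 → 1.1452 [wait]  ⇒ S*(5)=105.3470
t_4: node(4,0) S=67.9787 payoff=60.3413 vs cont=58.6789 → 60.3413 [stop]  node(4,1) S=80.9977 payoff=47.3223 vs cont=45.6599 → 47.3223 [stop]  node(4,2) S=96.5100 payoff=31.8100 vs cont=30.1476 → 31.8100 [stop]  node(4,3) S=114.9931 payoff=13.3269 vs cont=14.1252 → 14.1252 [wait]  node(4,4) S=137.0161 payoff=0.0000 vs cont=3.8492 → 3.8492 [wait]  ⇒ S*(4)=96.5100
t_3: node(3,0) S=74.2033 payoff=54.1167 vs cont=52.4543 → 54.1167 [stop]  node(3,1) S=88.4143 payoff=39.9057 vs cont=38.2433 → 39.9057 [stop]  node(3,2) S=105.3470 payoff=22.9730 vs cont=21.7463 → 22.9730 [stop]  node(3,3) S=125.5225 payoff=2.7975 vs cont=8.3341 → 8.3341 [wait]  ⇒ S*(3)=105.3470
t_2: node(2,0) S=80.9977 payoff=47.3223 vs cont=45.6599 → 47.3223 [stop]  node(2,1) S=96.5100 payoff=31.8100 vs cont=30.1476 → 31.8100 [stop]  node(2,2) S=114.9931 payoff=13.3269 vs cont=14.6861 → 14.6861 [wait]  ⇒ S*(2)=96.5100
t_1: node(1,0) S=88.4143 payoff=39.9057 vs cont=38.2433 → 39.9057 [stop]  node(1,1) S=105.3470 payoff=22.9730 vs cont=22.0524 → 22.9730 [stop]  ⇒ S*(1)=105.3470
t_0: node(0,0) S=96.5100 payoff=31.8100 vs cont=30.1476 → 31.8100 [stop]  ⇒ S*(0)=96.5100

price = 31.8100
boundary = 96.5100 105.3470 96.5100 105.3470 96.5100 105.3470 96.5100 105.3470
tree:
31.8100
39.9057 22.9730
47.3223 31.8100 14.6861
54.1167 39.9057 22.9730 8.3341
60.3413 47.3223 31.8100 14.1252 3.8492
66.0436 54.1167 39.9057 22.9730 7.3064 1.1452
71.2676 60.3413 47.3223 31.8100 13.3473 2.5952 0.0000
76.0535 66.0436 54.1167 39.9057 22.9730 5.8810 0.0000 0.0000
80.4378 71.2676 60.3413 47.3223 31.8100 13.3269 0.0000 0.0000 0.0000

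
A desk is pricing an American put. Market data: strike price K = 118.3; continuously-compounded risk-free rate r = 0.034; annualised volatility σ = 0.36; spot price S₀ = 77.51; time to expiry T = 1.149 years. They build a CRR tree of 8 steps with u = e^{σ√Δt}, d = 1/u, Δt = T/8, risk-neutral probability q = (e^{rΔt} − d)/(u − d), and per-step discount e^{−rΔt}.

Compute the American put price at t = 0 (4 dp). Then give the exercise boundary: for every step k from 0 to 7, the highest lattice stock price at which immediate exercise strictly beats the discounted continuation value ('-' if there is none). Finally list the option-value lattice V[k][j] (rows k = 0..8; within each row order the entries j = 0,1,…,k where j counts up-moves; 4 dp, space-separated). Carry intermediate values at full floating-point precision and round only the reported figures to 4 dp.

price = 41.5028
boundary = - 67.6248 59.0003 67.6248 77.5100 67.6248 77.5100 88.8402
tree:
41.5028
50.6752 32.1371
59.2997 41.0481 22.9556
66.8243 50.6752 31.1927 14.4002
73.3892 59.2997 40.7900 21.2696 7.2173
79.1169 66.8243 50.6752 30.1993 11.9581 2.2325
84.1141 73.3892 59.2997 40.7900 19.2063 4.3464 0.0000
88.4740 79.1169 66.8243 50.6752 29.4598 8.4616 0.0000 0.0000
92.2779 84.1141 73.3892 59.2997 40.7900 16.4734 0.0000 0.0000 0.0000

Δt=0.14363  u=1.14618  d=0.87247  q=0.48383  discount=0.99513
step 8 (expiry): payoffs max(K−S,0) = 92.2779 84.1141 73.3892 59.2997 40.7900 16.4734 0.0000 0.0000 0.0000
step 7: (k=7,j=0): S=29.8260, (K−S)⁺=88.4740, hold=87.8977 ⇒ V=88.4740 exercise | (k=7,j=1): S=39.1831, (K−S)⁺=79.1169, hold=78.5406 ⇒ V=79.1169 exercise | (k=7,j=2): S=51.4757, (K−S)⁺=66.8243, hold=66.2480 ⇒ V=66.8243 exercise | (k=7,j=3): S=67.6248, (K−S)⁺=50.6752, hold=50.0989 ⇒ V=50.6752 exercise | (k=7,j=4): S=88.8402, (K−S)⁺=29.4598, hold=28.8835 ⇒ V=29.4598 exercise | (k=7,j=5): S=116.7114, (K−S)⁺=1.5886, hold=8.4616 ⇒ V=8.4616 continue | (k=7,j=6): S=153.3264, (K−S)⁺=0.0000, hold=0.0000 ⇒ V=0.0000 continue | (k=7,j=7): S=201.4284, (K−S)⁺=0.0000, hold=0.0000 ⇒ V=0.0000 continue  boundary S*=88.8402
step 6: (k=6,j=0): S=34.1859, (K−S)⁺=84.1141, hold=83.5378 ⇒ V=84.1141 exercise | (k=6,j=1): S=44.9108, (K−S)⁺=73.3892, hold=72.8130 ⇒ V=73.3892 exercise | (k=6,j=2): S=59.0003, (K−S)⁺=59.2997, hold=58.7234 ⇒ V=59.2997 exercise | (k=6,j=3): S=77.5100, (K−S)⁺=40.7900, hold=40.2137 ⇒ V=40.7900 exercise | (k=6,j=4): S=101.8266, (K−S)⁺=16.4734, hold=19.2063 ⇒ V=19.2063 continue | (k=6,j=5): S=133.7720, (K−S)⁺=0.0000, hold=4.3464 ⇒ V=4.3464 continue | (k=6,j=6): S=175.7393, (K−S)⁺=0.0000, hold=0.0000 ⇒ V=0.0000 continue  boundary S*=77.5100
step 5: (k=5,j=0): S=39.1831, (K−S)⁺=79.1169, hold=78.5406 ⇒ V=79.1169 exercise | (k=5,j=1): S=51.4757, (K−S)⁺=66.8243, hold=66.2480 ⇒ V=66.8243 exercise | (k=5,j=2): S=67.6248, (K−S)⁺=50.6752, hold=50.0989 ⇒ V=50.6752 exercise | (k=5,j=3): S=88.8402, (K−S)⁺=29.4598, hold=30.1993 ⇒ V=30.1993 continue | (k=5,j=4): S=116.7114, (K−S)⁺=1.5886, hold=11.9581 ⇒ V=11.9581 continue | (k=5,j=5): S=153.3264, (K−S)⁺=0.0000, hold=2.2325 ⇒ V=2.2325 continue  boundary S*=67.6248
step 4: (k=4,j=0): S=44.9108, (K−S)⁺=73.3892, hold=72.8130 ⇒ V=73.3892 exercise | (k=4,j=1): S=59.0003, (K−S)⁺=59.2997, hold=58.7234 ⇒ V=59.2997 exercise | (k=4,j=2): S=77.5100, (K−S)⁺=40.7900, hold=40.5698 ⇒ V=40.7900 exercise | (k=4,j=3): S=101.8266, (K−S)⁺=16.4734, hold=21.2696 ⇒ V=21.2696 continue | (k=4,j=4): S=133.7720, (K−S)⁺=0.0000, hold=7.2173 ⇒ V=7.2173 continue  boundary S*=77.5100
step 3: (k=3,j=0): S=51.4757, (K−S)⁺=66.8243, hold=66.2480 ⇒ V=66.8243 exercise | (k=3,j=1): S=67.6248, (K−S)⁺=50.6752, hold=50.0989 ⇒ V=50.6752 exercise | (k=3,j=2): S=88.8402, (K−S)⁺=29.4598, hold=31.1927 ⇒ V=31.1927 continue | (k=3,j=3): S=116.7114, (K−S)⁺=1.5886, hold=14.4002 ⇒ V=14.4002 continue  boundary S*=67.6248
step 2: (k=2,j=0): S=59.0003, (K−S)⁺=59.2997, hold=58.7234 ⇒ V=59.2997 exercise | (k=2,j=1): S=77.5100, (K−S)⁺=40.7900, hold=41.0481 ⇒ V=41.0481 continue | (k=2,j=2): S=101.8266, (K−S)⁺=16.4734, hold=22.9556 ⇒ V=22.9556 continue  boundary S*=59.0003
step 1: (k=1,j=0): S=67.6248, (K−S)⁺=50.6752, hold=50.2232 ⇒ V=50.6752 exercise | (k=1,j=1): S=88.8402, (K−S)⁺=29.4598, hold=32.1371 ⇒ V=32.1371 continue  boundary S*=67.6248
step 0: (k=0,j=0): S=77.5100, (K−S)⁺=40.7900, hold=41.5028 ⇒ V=41.5028 continue  boundary S*=-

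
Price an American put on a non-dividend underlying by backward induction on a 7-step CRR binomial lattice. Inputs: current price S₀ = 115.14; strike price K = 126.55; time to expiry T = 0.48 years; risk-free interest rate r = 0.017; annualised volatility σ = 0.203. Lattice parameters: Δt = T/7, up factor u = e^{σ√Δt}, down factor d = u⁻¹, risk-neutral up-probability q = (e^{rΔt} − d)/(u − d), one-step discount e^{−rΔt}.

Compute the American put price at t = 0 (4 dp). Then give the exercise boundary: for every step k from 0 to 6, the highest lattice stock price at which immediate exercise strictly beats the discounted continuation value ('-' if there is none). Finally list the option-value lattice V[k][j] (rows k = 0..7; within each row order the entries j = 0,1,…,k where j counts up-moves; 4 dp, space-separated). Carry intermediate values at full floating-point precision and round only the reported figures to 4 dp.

price = 13.5441
boundary = - - 103.5271 98.1675 103.5271 109.1792 115.1400
tree:
13.5441
17.9672 9.1116
23.0229 12.9064 5.3027
28.3825 17.6143 8.1848 2.4063
33.4646 23.0229 12.1966 4.1547 0.6472
38.2836 28.3825 17.3708 7.0027 1.2899 0.0000
42.8531 33.4646 23.0229 11.4100 2.5708 0.0000 0.0000
47.1861 38.2836 28.3825 17.3708 5.1238 0.0000 0.0000 0.0000

params: Δt=0.06857 u=1.05460 d=0.94823 q=0.49768 e^(-rΔt)=0.99883
t_7 payoffs: 47.1861 38.2836 28.3825 17.3708 5.1238 0.0000 0.0000 0.0000
t_6: node(6,0) S=83.6969 payoff=42.8531 vs cont=42.7057 → 42.8531 [stop]  node(6,1) S=93.0854 payoff=33.4646 vs cont=33.3172 → 33.4646 [stop]  node(6,2) S=103.5271 payoff=23.0229 vs cont=22.8755 → 23.0229 [stop]  node(6,3) S=115.1400 payoff=11.4100 vs cont=11.2626 → 11.4100 [stop]  node(6,4) S=128.0556 payoff=0.0000 vs cont=2.5708 → 2.5708 [wait]  node(6,5) S=142.4200 payoff=0.0000 vs cont=0.0000 → 0.0000 [wait]  node(6,6) S=158.3957 payoff=0.0000 vs cont=0.0000 → 0.0000 [wait]  ⇒ S*(6)=115.1400
t_5: node(5,0) S=88.2664 payoff=38.2836 vs cont=38.1362 → 38.2836 [stop]  node(5,1) S=98.1675 payoff=28.3825 vs cont=28.2351 → 28.3825 [stop]  node(5,2) S=109.1792 payoff=17.3708 vs cont=17.2233 → 17.3708 [stop]  node(5,3) S=121.4262 payoff=5.1238 vs cont=7.0027 → 7.0027 [wait]  node(5,4) S=135.0469 payoff=0.0000 vs cont=1.2899 → 1.2899 [wait]  node(5,5) S=150.1956 payoff=0.0000 vs cont=0.0000 → 0.0000 [wait]  ⇒ S*(5)=109.1792
t_4: node(4,0) S=93.0854 payoff=33.4646 vs cont=33.3172 → 33.4646 [stop]  node(4,1) S=103.5271 payoff=23.0229 vs cont=22.8755 → 23.0229 [stop]  node(4,2) S=115.1400 payoff=11.4100 vs cont=12.1966 → 12.1966 [wait]  node(4,3) S=128.0556 payoff=0.0000 vs cont=4.1547 → 4.1547 [wait]  node(4,4) S=142.4200 payoff=0.0000 vs cont=0.6472 → 0.6472 [wait]  ⇒ S*(4)=103.5271
t_3: node(3,0) S=98.1675 payoff=28.3825 vs cont=28.2351 → 28.3825 [stop]  node(3,1) S=109.1792 payoff=17.3708 vs cont=17.6143 → 17.6143 [wait]  node(3,2) S=121.4262 payoff=5.1238 vs cont=8.1848 → 8.1848 [wait]  node(3,3) S=135.0469 payoff=0.0000 vs cont=2.4063 → 2.4063 [wait]  ⇒ S*(3)=98.1675
t_2: node(2,0) S=103.5271 payoff=23.0229 vs cont=22.9966 → 23.0229 [stop]  node(2,1) S=115.1400 payoff=11.4100 vs cont=12.9064 → 12.9064 [wait]  node(2,2) S=128.0556 payoff=0.0000 vs cont=5.3027 → 5.3027 [wait]  ⇒ S*(2)=103.5271
t_1: node(1,0) S=109.1792 payoff=17.3708 vs cont=17.9672 → 17.9672 [wait]  node(1,1) S=121.4262 payoff=5.1238 vs cont=9.1116 → 9.1116 [wait]  ⇒ S*(1)=-
t_0: node(0,0) S=115.1400 payoff=11.4100 vs cont=13.5441 → 13.5441 [wait]  ⇒ S*(0)=-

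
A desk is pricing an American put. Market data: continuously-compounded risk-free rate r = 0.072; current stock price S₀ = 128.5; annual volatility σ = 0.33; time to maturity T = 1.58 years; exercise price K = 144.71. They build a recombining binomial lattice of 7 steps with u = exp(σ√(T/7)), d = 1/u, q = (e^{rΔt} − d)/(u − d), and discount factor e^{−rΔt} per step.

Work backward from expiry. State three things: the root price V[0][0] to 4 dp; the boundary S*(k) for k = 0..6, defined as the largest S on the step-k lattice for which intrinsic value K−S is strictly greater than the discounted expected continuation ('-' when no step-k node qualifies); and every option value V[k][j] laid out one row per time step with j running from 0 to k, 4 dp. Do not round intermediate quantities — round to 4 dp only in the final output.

price = 24.3304
boundary = - - 93.9128 109.8535 93.9128 109.8535 93.9128
tree:
24.3304
35.7979 14.2179
50.7972 22.6979 6.6195
64.4248 34.8565 11.8769 1.8384
76.0748 50.7972 20.7439 3.8362 0.0000
86.0344 64.4248 34.8565 8.0050 0.0000 0.0000
94.5487 76.0748 50.7972 16.7041 0.0000 0.0000 0.0000
101.8276 86.0344 64.4248 34.8565 0.0000 0.0000 0.0000 0.0000

params: Δt=0.22571 u=1.16974 d=0.85489 q=0.51292 e^(-rΔt)=0.98388
t_7 payoffs: 101.8276 86.0344 64.4248 34.8565 0.0000 0.0000 0.0000 0.0000
t_6: node(6,0) S=50.1613 payoff=94.5487 vs cont=92.2160 → 94.5487 [stop]  node(6,1) S=68.6352 payoff=76.0748 vs cont=73.7421 → 76.0748 [stop]  node(6,2) S=93.9128 payoff=50.7972 vs cont=48.4644 → 50.7972 [stop]  node(6,3) S=128.5000 payoff=16.2100 vs cont=16.7041 → 16.7041 [wait]  node(6,4) S=175.8253 payoff=0.0000 vs cont=0.0000 → 0.0000 [wait]  node(6,5) S=240.5801 payoff=0.0000 vs cont=0.0000 → 0.0000 [wait]  node(6,6) S=329.1834 payoff=0.0000 vs cont=0.0000 → 0.0000 [wait]  ⇒ S*(6)=93.9128
t_5: node(5,0) S=58.6756 payoff=86.0344 vs cont=83.7017 → 86.0344 [stop]  node(5,1) S=80.2852 payoff=64.4248 vs cont=62.0920 → 64.4248 [stop]  node(5,2) S=109.8535 payoff=34.8565 vs cont=32.7731 → 34.8565 [stop]  node(5,3) S=150.3115 payoff=0.0000 vs cont=8.0050 → 8.0050 [wait]  node(5,4) S=205.6698 payoff=0.0000 vs cont=0.0000 → 0.0000 [wait]  node(5,5) S=281.4160 payoff=0.0000 vs cont=0.0000 → 0.0000 [wait]  ⇒ S*(5)=109.8535
t_4: node(4,0) S=68.6352 payoff=76.0748 vs cont=73.7421 → 76.0748 [stop]  node(4,1) S=93.9128 payoff=50.7972 vs cont=48.4644 → 50.7972 [stop]  node(4,2) S=128.5000 payoff=16.2100 vs cont=20.7439 → 20.7439 [wait]  node(4,3) S=175.8253 payoff=0.0000 vs cont=3.8362 → 3.8362 [wait]  node(4,4) S=240.5801 payoff=0.0000 vs cont=0.0000 → 0.0000 [wait]  ⇒ S*(4)=93.9128
t_3: node(3,0) S=80.2852 payoff=64.4248 vs cont=62.0920 → 64.4248 [stop]  node(3,1) S=109.8535 payoff=34.8565 vs cont=34.8118 → 34.8565 [stop]  node(3,2) S=150.3115 payoff=0.0000 vs cont=11.8769 → 11.8769 [wait]  node(3,3) S=205.6698 payoff=0.0000 vs cont=1.8384 → 1.8384 [wait]  ⇒ S*(3)=109.8535
t_2: node(2,0) S=93.9128 payoff=50.7972 vs cont=48.4644 → 50.7972 [stop]  node(2,1) S=128.5000 payoff=16.2100 vs cont=22.6979 → 22.6979 [wait]  node(2,2) S=175.8253 payoff=0.0000 vs cont=6.6195 → 6.6195 [wait]  ⇒ S*(2)=93.9128
t_1: node(1,0) S=109.8535 payoff=34.8565 vs cont=35.7979 → 35.7979 [wait]  node(1,1) S=150.3115 payoff=0.0000 vs cont=14.2179 → 14.2179 [wait]  ⇒ S*(1)=-
t_0: node(0,0) S=128.5000 payoff=16.2100 vs cont=24.3304 → 24.3304 [wait]  ⇒ S*(0)=-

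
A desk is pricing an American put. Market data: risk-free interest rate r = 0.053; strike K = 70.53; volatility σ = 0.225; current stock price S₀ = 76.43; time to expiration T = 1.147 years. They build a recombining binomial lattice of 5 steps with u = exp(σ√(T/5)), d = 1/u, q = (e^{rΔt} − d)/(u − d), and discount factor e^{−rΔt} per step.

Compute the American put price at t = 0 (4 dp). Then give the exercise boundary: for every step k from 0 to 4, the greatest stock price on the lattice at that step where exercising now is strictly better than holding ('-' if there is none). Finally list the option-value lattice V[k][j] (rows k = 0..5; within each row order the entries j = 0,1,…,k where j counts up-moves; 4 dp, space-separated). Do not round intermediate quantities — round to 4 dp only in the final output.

Δt=0.22940  u=1.11379  d=0.89784  q=0.52973  discount=0.98792
step 5 (expiry): payoffs max(K−S,0) = 25.9383 15.2131 1.9082 0.0000 0.0000 0.0000
step 4: (k=4,j=0): S=49.6657, (K−S)⁺=20.8643, hold=20.0120 ⇒ V=20.8643 exercise | (k=4,j=1): S=61.6113, (K−S)⁺=8.9187, hold=8.0664 ⇒ V=8.9187 exercise | (k=4,j=2): S=76.4300, (K−S)⁺=0.0000, hold=0.8865 ⇒ V=0.8865 continue | (k=4,j=3): S=94.8130, (K−S)⁺=0.0000, hold=0.0000 ⇒ V=0.0000 continue | (k=4,j=4): S=117.6174, (K−S)⁺=0.0000, hold=0.0000 ⇒ V=0.0000 continue  boundary S*=61.6113
step 3: (k=3,j=0): S=55.3169, (K−S)⁺=15.2131, hold=14.3607 ⇒ V=15.2131 exercise | (k=3,j=1): S=68.6218, (K−S)⁺=1.9082, hold=4.6075 ⇒ V=4.6075 continue | (k=3,j=2): S=85.1267, (K−S)⁺=0.0000, hold=0.4119 ⇒ V=0.4119 continue | (k=3,j=3): S=105.6014, (K−S)⁺=0.0000, hold=0.0000 ⇒ V=0.0000 continue  boundary S*=55.3169
step 2: (k=2,j=0): S=61.6113, (K−S)⁺=8.9187, hold=9.4790 ⇒ V=9.4790 continue | (k=2,j=1): S=76.4300, (K−S)⁺=0.0000, hold=2.3561 ⇒ V=2.3561 continue | (k=2,j=2): S=94.8130, (K−S)⁺=0.0000, hold=0.1914 ⇒ V=0.1914 continue  boundary S*=-
step 1: (k=1,j=0): S=68.6218, (K−S)⁺=1.9082, hold=5.6369 ⇒ V=5.6369 continue | (k=1,j=1): S=85.1267, (K−S)⁺=0.0000, hold=1.1948 ⇒ V=1.1948 continue  boundary S*=-
step 0: (k=0,j=0): S=76.4300, (K−S)⁺=0.0000, hold=3.2441 ⇒ V=3.2441 continue  boundary S*=-

price = 3.2441
boundary = - - - 55.3169 61.6113
tree:
3.2441
5.6369 1.1948
9.4790 2.3561 0.1914
15.2131 4.6075 0.4119 0.0000
20.8643 8.9187 0.8865 0.0000 0.0000
25.9383 15.2131 1.9082 0.0000 0.0000 0.0000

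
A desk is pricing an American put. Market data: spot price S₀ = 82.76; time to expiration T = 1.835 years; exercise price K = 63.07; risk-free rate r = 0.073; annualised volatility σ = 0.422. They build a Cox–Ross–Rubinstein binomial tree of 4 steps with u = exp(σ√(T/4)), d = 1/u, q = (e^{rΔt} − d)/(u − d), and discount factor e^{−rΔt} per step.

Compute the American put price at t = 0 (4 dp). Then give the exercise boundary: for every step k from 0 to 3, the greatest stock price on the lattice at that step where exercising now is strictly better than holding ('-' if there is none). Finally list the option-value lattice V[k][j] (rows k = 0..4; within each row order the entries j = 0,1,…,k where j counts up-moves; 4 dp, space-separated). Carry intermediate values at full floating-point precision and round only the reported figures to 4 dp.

price = 6.2092
boundary = - - - 35.1094
tree:
6.2092
10.6437 1.9864
17.6689 4.0102 0.0000
27.9606 8.0959 0.0000 0.0000
36.6890 16.3443 0.0000 0.0000 0.0000

Δt=0.45875  u=1.33086  d=0.75139  q=0.48780  discount=0.96707
step 4 (expiry): payoffs max(K−S,0) = 36.6890 16.3443 0.0000 0.0000 0.0000
step 3: (k=3,j=0): S=35.1094, (K−S)⁺=27.9606, hold=25.8834 ⇒ V=27.9606 exercise | (k=3,j=1): S=62.1854, (K−S)⁺=0.8846, hold=8.0959 ⇒ V=8.0959 continue | (k=3,j=2): S=110.1420, (K−S)⁺=0.0000, hold=0.0000 ⇒ V=0.0000 continue | (k=3,j=3): S=195.0821, (K−S)⁺=0.0000, hold=0.0000 ⇒ V=0.0000 continue  boundary S*=35.1094
step 2: (k=2,j=0): S=46.7257, (K−S)⁺=16.3443, hold=17.6689 ⇒ V=17.6689 continue | (k=2,j=1): S=82.7600, (K−S)⁺=0.0000, hold=4.0102 ⇒ V=4.0102 continue | (k=2,j=2): S=146.5835, (K−S)⁺=0.0000, hold=0.0000 ⇒ V=0.0000 continue  boundary S*=-
step 1: (k=1,j=0): S=62.1854, (K−S)⁺=0.8846, hold=10.6437 ⇒ V=10.6437 continue | (k=1,j=1): S=110.1420, (K−S)⁺=0.0000, hold=1.9864 ⇒ V=1.9864 continue  boundary S*=-
step 0: (k=0,j=0): S=82.7600, (K−S)⁺=0.0000, hold=6.2092 ⇒ V=6.2092 continue  boundary S*=-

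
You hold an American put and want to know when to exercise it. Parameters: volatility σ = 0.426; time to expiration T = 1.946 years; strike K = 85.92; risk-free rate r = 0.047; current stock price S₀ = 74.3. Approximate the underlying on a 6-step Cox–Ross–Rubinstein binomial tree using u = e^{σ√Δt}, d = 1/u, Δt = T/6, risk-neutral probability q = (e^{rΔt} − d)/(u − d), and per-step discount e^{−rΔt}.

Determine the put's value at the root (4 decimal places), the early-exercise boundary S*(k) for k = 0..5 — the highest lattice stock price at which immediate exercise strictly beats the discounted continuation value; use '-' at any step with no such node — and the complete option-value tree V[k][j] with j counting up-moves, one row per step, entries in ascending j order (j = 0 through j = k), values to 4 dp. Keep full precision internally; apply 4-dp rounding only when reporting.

Δt=0.32433, u=1.27457, d=0.78458, q=0.47099, disc=e^(-rΔt)=0.98487
k=6 terminal: V=max(K-S,0) → 68.5896 57.7663 40.1836 11.6200 0.0000 0.0000 0.0000
k=5: j=0 S=22.0888 intr=63.8312 cont=62.5314 V=63.8312[EX]; j=1 S=35.8838 intr=50.0362 cont=48.7364 V=50.0362[EX]; j=2 S=58.2942 intr=27.6258 cont=26.3260 V=27.6258[EX]; j=3 S=94.7005 intr=0.0000 cont=6.0541 V=6.0541[hold]; j=4 S=153.8434 intr=0.0000 cont=0.0000 V=0.0000[hold]; j=5 S=249.9227 intr=0.0000 cont=0.0000 V=0.0000[hold]  S*(5)=58.2942
k=4: j=0 S=28.1537 intr=57.7663 cont=56.4665 V=57.7663[EX]; j=1 S=45.7364 intr=40.1836 cont=38.8838 V=40.1836[EX]; j=2 S=74.3000 intr=11.6200 cont=17.2015 V=17.2015[hold]; j=3 S=120.7023 intr=0.0000 cont=3.1542 V=3.1542[hold]; j=4 S=196.0841 intr=0.0000 cont=0.0000 V=0.0000[hold]  S*(4)=45.7364
k=3: j=0 S=35.8838 intr=50.0362 cont=48.7364 V=50.0362[EX]; j=1 S=58.2942 intr=27.6258 cont=28.9150 V=28.9150[hold]; j=2 S=94.7005 intr=0.0000 cont=10.4252 V=10.4252[hold]; j=3 S=153.8434 intr=0.0000 cont=1.6434 V=1.6434[hold]  S*(3)=35.8838
k=2: j=0 S=45.7364 intr=40.1836 cont=39.4818 V=40.1836[EX]; j=1 S=74.3000 intr=11.6200 cont=19.9008 V=19.9008[hold]; j=2 S=120.7023 intr=0.0000 cont=6.1939 V=6.1939[hold]  S*(2)=45.7364
k=1: j=0 S=58.2942 intr=27.6258 cont=30.1672 V=30.1672[hold]; j=1 S=94.7005 intr=0.0000 cont=13.2415 V=13.2415[hold]  S*(1)=-
k=0: j=0 S=74.3000 intr=11.6200 cont=21.8596 V=21.8596[hold]  S*(0)=-

price = 21.8596
boundary = - - 45.7364 35.8838 45.7364 58.2942
tree:
21.8596
30.1672 13.2415
40.1836 19.9008 6.1939
50.0362 28.9150 10.4252 1.6434
57.7663 40.1836 17.2015 3.1542 0.0000
63.8312 50.0362 27.6258 6.0541 0.0000 0.0000
68.5896 57.7663 40.1836 11.6200 0.0000 0.0000 0.0000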